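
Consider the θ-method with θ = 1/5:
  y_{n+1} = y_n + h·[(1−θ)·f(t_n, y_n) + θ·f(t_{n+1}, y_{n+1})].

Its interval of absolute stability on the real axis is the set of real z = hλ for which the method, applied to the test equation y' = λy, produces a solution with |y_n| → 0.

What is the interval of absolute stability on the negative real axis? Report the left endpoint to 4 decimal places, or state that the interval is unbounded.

On y'=λy, z=hλ:
  y_{n+1} = y_n + z·[4/5·y_n + 1/5·y_{n+1}] ⇒ (1 − 1/5z)y_{n+1} = (1 + 4/5z)y_n
  so R(z) = (1 + 4/5z)/(1 − 1/5z).

Solve |R(x)|<1 on ℝ⁻.
x=-0.84: |R|=0.2808
R=−1: 1+4/5x = −1+1/5x ⇒ -3/5x=2 ⇒ x=2/(-3/5)=-3.3333
Confirm numerically:
  x=-3.177: |R|=0.94264 <1
  x=-2.932: |R|=0.84821 <1
  x=-2.826: |R|=0.80552 <1
  x=-2.379: |R|=0.61201 <1
  x=-3.767: |R|=1.14840 >1
  x=-3.683: |R|=1.12081 >1
  x=-3.640: |R|=1.10648 >1
So |R|<1 on (-3.3333, 0).

(-3.3333, 0).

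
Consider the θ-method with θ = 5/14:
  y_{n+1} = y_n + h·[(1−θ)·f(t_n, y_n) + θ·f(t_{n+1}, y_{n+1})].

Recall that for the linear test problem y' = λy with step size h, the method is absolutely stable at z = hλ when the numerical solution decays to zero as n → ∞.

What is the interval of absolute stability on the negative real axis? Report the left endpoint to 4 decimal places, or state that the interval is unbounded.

Test eqn y'=λy, z=hλ:
  y_{n+1} = y_n + z·[9/14·y_n + 5/14·y_{n+1}] ⇒ (1 − 5/14z)y_{n+1} = (1 + 9/14z)y_n
  so R(z) = (1 + 9/14z)/(1 − 5/14z).

Need |R(x)|<1, x<0.
x=-0.67: |R|=0.4594
R=−1: 1+9/14x = −1+5/14x ⇒ -2/7x=2 ⇒ x=2/(-2/7)=-7.0000
Confirm numerically:
  x=-6.576: |R|=0.96382 <1
  x=-6.368: |R|=0.94485 <1
  x=-4.996: |R|=0.79436 <1
  x=-4.195: |R|=0.67920 <1
  x=-7.528: |R|=1.04090 >1
  x=-7.428: |R|=1.03348 >1
  x=-7.246: |R|=1.01959 >1
Interval (-7.0000, 0).

(-7.0000, 0).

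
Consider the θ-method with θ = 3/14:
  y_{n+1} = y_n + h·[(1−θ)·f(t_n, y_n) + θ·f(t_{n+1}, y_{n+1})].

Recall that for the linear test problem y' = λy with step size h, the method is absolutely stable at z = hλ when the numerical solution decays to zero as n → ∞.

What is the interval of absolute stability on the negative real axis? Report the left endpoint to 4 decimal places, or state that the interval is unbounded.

z∈(-3.5000,0).

Test eqn y'=λy, z=hλ:
  y_{n+1} = y_n + z·[11/14·y_n + 3/14·y_{n+1}] ⇒ (1 − 3/14z)y_{n+1} = (1 + 11/14z)y_n
  so R(z) = (1 + 11/14z)/(1 − 3/14z).

Need |R(x)|<1, x<0.
x=-1.47: |R|=0.1179
R=−1: 1+11/14x = −1+3/14x ⇒ -4/7x=2 ⇒ x=2/(-4/7)=-3.5000
Confirm numerically:
  x=-2.779: |R|=0.74177 <1
  x=-2.334: |R|=0.55585 <1
  x=-2.028: |R|=0.41366 <1
  x=-1.426: |R|=0.09224 <1
  x=-3.828: |R|=1.10297 >1
  x=-3.710: |R|=1.06685 >1
Interval (-3.5000, 0).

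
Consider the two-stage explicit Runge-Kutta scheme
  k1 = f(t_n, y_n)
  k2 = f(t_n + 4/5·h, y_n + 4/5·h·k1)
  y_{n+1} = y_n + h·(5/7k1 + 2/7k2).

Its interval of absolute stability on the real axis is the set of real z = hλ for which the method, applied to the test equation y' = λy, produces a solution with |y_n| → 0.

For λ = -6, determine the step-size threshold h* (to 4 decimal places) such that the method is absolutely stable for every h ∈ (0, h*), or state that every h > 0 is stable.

(-4.3750,0); λ=-6 ⇒ h* = (35/8)/6 = 0.7292.

Test eqn y'=λy, z=hλ:
  k1=λy_n ⇒ h·k1=z·y_n;  k2=λ(1+4/5z)y_n ⇒ h·k2=z(1+4/5z)y_n
  y_{n+1}/y_n = 1 + 5/7z + 2/7z(1+4/5z) = 1 + z + 8/35z²
  R(z) = 1 + z + 8/35z².

Solve |R(x)|<1 on ℝ⁻.
x=-1.16: |R|=0.1476
R=1: x+8/35x²=0 ⇒ x=−35/8=-4.3750; min R=1−1/(4·8/35)=-0.0938>−1
Confirm numerically:
  x=-3.818: |R|=0.51391 <1
  x=-2.019: |R|=0.08726 <1
  x=-1.774: |R|=0.05467 <1
  x=-4.808: |R|=1.47585 >1
  x=-4.769: |R|=1.42948 >1
Stable set (-4.3750, 0).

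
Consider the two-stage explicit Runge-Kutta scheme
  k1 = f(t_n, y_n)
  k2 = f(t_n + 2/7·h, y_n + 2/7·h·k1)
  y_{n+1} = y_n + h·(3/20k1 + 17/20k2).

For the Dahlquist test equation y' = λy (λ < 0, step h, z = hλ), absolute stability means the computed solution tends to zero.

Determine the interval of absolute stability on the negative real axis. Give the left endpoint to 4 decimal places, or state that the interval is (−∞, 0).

(-4.1176, 0).

With y'=λy (z=hλ):
  k1=λy_n ⇒ h·k1=z·y_n;  k2=λ(1+2/7z)y_n ⇒ h·k2=z(1+2/7z)y_n
  y_{n+1}/y_n = 1 + 3/20z + 17/20z(1+2/7z) = 1 + z + 17/70z²
  so R(z) = 1 + z + 17/70z².

Find x<0 with |R(x)|<1.
x=-0.39: |R|=0.6469
R=1: x+17/70x²=0 ⇒ x=−70/17=-4.1176; min R=1−1/(4·17/70)=-0.0294>−1
Confirm numerically:
  x=-3.956: |R|=0.84470 <1
  x=-3.672: |R|=0.60258 <1
  x=-3.199: |R|=0.28630 <1
  x=-2.833: |R|=0.11614 <1
  x=-4.663: |R|=1.61758 >1
  x=-4.593: |R|=1.53023 >1
  x=-4.482: |R|=1.39659 >1
So |R|<1 on (-4.1176, 0).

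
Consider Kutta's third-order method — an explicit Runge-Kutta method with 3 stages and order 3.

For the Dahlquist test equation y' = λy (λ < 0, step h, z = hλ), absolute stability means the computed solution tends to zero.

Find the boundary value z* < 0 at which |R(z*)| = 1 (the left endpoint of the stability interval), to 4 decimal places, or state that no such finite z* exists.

On y'=λy, z=hλ:
  order 3, 3-stage ⇒ R(z)=1+z+z^2/2+z^3/6
  (e.g. R(-1.05)=0.30831, |R|=0.30831)

Find x<0 with |R(x)|<1.
x=-1.05: |R|=0.3083
|R(-2)|=0.3333 |R(-1.88)|=0.2202 |R(-1.86)|=0.2027
Bisect:
  x_lo=-3.3161 |R|=2.8956  x_hi=-0.0776 |R|=0.9253
  mid=-1.69689 |R|=0.07152 →hi
  mid=-2.50652 |R|=0.98979 →hi
  mid=-2.91133 |R|=1.78608 →lo
  mid=-2.70893 |R|=1.35293 →lo
  mid=-2.60772 |R|=1.16313 →lo
  mid=-2.55712 |R|=1.07447 →lo
  mid=-2.53182 |R|=1.03164 →lo
  mid=-2.51917 |R|=1.01059 →lo
  ...
  [-2.51284,-2.51265] ⇒ x*=-2.5127
Interval (-2.5127, 0).

left endpoint -2.5127.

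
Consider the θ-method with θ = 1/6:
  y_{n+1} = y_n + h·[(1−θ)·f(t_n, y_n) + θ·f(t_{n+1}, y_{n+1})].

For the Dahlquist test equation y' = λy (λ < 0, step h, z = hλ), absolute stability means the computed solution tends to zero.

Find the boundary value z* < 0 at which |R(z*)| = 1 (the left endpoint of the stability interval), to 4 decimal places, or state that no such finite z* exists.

With y'=λy (z=hλ):
  y_{n+1} = y_n + z·[5/6·y_n + 1/6·y_{n+1}] ⇒ (1 − 1/6z)y_{n+1} = (1 + 5/6z)y_n
  Hence R(z) = (1 + 5/6z)/(1 − 1/6z).

Need |R(x)|<1, x<0.
x=-0.51: |R|=0.5300
R=−1: 1+5/6x = −1+1/6x ⇒ -2/3x=2 ⇒ x=2/(-2/3)=-3.0000
Confirm numerically:
  x=-2.419: |R|=0.72396 <1
  x=-2.323: |R|=0.67464 <1
  x=-1.878: |R|=0.43031 <1
  x=-1.272: |R|=0.04950 <1
  x=-3.477: |R|=1.20133 >1
  x=-3.097: |R|=1.04265 >1
Stable set (-3.0000, 0).

z* = -3.0000.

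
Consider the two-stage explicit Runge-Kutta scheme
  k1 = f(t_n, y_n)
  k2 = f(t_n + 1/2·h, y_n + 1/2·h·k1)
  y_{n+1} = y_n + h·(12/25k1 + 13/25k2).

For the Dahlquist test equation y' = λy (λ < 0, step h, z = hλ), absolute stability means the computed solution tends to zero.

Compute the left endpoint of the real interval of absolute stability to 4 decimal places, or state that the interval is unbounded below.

left endpoint -3.8462.

With y'=λy (z=hλ):
  k1=λy_n ⇒ h·k1=z·y_n;  k2=λ(1+1/2z)y_n ⇒ h·k2=z(1+1/2z)y_n
  y_{n+1}/y_n = 1 + 12/25z + 13/25z(1+1/2z) = 1 + z + 13/50z²
  so R(z) = 1 + z + 13/50z².

Find x<0 with |R(x)|<1.
x=-1.05: |R|=0.2367
R=1: x+13/50x²=0 ⇒ x=−50/13=-3.8462; min R=1−1/(4·13/50)=0.0385>−1
Confirm numerically:
  x=-2.937: |R|=0.30575 <1
  x=-2.392: |R|=0.09563 <1
  x=-2.197: |R|=0.05797 <1
  x=-1.646: |R|=0.05842 <1
  x=-4.424: |R|=1.66466 >1
  x=-4.363: |R|=1.58630 >1
So |R|<1 on (-3.8462, 0).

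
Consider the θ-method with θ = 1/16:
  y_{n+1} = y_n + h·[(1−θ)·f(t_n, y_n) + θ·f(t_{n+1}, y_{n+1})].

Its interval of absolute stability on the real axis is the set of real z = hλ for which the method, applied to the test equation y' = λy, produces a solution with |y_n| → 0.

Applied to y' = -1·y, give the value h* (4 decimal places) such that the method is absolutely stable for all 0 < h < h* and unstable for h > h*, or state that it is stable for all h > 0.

Set f=λy, z=hλ:
  y_{n+1} = y_n + z·[15/16·y_n + 1/16·y_{n+1}] ⇒ (1 − 1/16z)y_{n+1} = (1 + 15/16z)y_n
  so R(z) = (1 + 15/16z)/(1 − 1/16z).

Solve |R(x)|<1 on ℝ⁻.
x=-1.06: |R|=0.0059
R=−1: 1+15/16x = −1+1/16x ⇒ -7/8x=2 ⇒ x=2/(-7/8)=-2.2857
Confirm numerically:
  x=-1.737: |R|=0.56689 <1
  x=-1.680: |R|=0.52036 <1
  x=-1.010: |R|=0.04997 <1
  x=-2.640: |R|=1.26609 >1
  x=-2.563: |R|=1.20913 >1
Stable set (-2.2857, 0).

(-2.2857,0); λ=-1 ⇒ h* = (16/7)/1 = 2.2857.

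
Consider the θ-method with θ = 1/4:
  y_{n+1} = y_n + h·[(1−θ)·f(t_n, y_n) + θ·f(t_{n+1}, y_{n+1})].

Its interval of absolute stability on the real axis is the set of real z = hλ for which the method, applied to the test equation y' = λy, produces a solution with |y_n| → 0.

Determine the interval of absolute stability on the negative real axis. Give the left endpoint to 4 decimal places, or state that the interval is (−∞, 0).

z∈(-4.0000,0).

Set f=λy, z=hλ:
  y_{n+1} = y_n + z·[3/4·y_n + 1/4·y_{n+1}] ⇒ (1 − 1/4z)y_{n+1} = (1 + 3/4z)y_n
  ⇒ R(z) = (1 + 3/4z)/(1 − 1/4z).

Find x<0 with |R(x)|<1.
x=-0.51: |R|=0.5477
R=−1: 1+3/4x = −1+1/4x ⇒ -1/2x=2 ⇒ x=2/(-1/2)=-4.0000
Confirm numerically:
  x=-3.746: |R|=0.93442 <1
  x=-3.288: |R|=0.80461 <1
  x=-2.016: |R|=0.34043 <1
  x=-4.381: |R|=1.09092 >1
  x=-4.184: |R|=1.04497 >1
  x=-4.149: |R|=1.03657 >1
Interval (-4.0000, 0).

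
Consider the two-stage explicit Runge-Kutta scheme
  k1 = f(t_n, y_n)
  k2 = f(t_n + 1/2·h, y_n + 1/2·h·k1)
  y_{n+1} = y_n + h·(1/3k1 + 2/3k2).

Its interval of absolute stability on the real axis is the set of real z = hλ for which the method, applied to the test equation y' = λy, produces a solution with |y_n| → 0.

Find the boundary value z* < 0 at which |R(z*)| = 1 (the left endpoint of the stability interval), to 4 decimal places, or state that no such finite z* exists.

With y'=λy (z=hλ):
  k1=λy_n ⇒ h·k1=z·y_n;  k2=λ(1+1/2z)y_n ⇒ h·k2=z(1+1/2z)y_n
  y_{n+1}/y_n = 1 + 1/3z + 2/3z(1+1/2z) = 1 + z + 1/3z²
  so R(z) = 1 + z + 1/3z².

Need |R(x)|<1, x<0.
x=-1.14: |R|=0.2932
R=1: x+1/3x²=0 ⇒ x=−3=-3.0000; min R=1−1/(4·1/3)=0.2500>−1
Confirm numerically:
  x=-2.874: |R|=0.87929 <1
  x=-2.770: |R|=0.78763 <1
  x=-2.232: |R|=0.42861 <1
  x=-3.428: |R|=1.48906 >1
  x=-3.152: |R|=1.15970 >1
  x=-3.078: |R|=1.08003 >1
Stable set (-3.0000, 0).

z* = -3.0000.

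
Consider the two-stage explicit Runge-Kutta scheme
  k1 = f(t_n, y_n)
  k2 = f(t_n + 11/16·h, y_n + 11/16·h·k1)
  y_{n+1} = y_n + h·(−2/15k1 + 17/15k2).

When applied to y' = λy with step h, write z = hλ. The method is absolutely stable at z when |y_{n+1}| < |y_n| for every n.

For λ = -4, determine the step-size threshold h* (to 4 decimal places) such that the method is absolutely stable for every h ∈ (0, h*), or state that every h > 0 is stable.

(-1.2834,0); λ=-4 ⇒ h* = (240/187)/4 = 0.3209.

Set f=λy, z=hλ:
  k1=λy_n ⇒ h·k1=z·y_n;  k2=λ(1+11/16z)y_n ⇒ h·k2=z(1+11/16z)y_n
  y_{n+1}/y_n = 1 − 2/15z + 17/15z(1+11/16z) = 1 + z + 187/240z²
  R(z) = 1 + z + 187/240z².

Need |R(x)|<1, x<0.
x=-1.39: |R|=1.1154
R=1: x+187/240x²=0 ⇒ x=−240/187=-1.2834; min R=1−1/(4·187/240)=0.6791>−1
Confirm numerically:
  x=-1.169: |R|=0.89578 <1
  x=-1.016: |R|=0.78830 <1
  x=-0.849: |R|=0.71262 <1
  x=-1.832: |R|=1.78306 >1
  x=-1.488: |R|=1.23719 >1
Interval (-1.2834, 0).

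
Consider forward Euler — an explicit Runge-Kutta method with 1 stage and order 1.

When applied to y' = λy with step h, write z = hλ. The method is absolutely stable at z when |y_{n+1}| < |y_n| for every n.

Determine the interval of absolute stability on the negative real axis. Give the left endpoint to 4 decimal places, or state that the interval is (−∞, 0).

On y'=λy, z=hλ:
  order 1, 1-stage ⇒ R(z)=1+z
  (e.g. R(-1.48)=-0.48000, |R|=0.48000)

Solve |R(x)|<1 on ℝ⁻.
x=-1.48: |R|=0.4800
|R(-2.17)|=1.1700 |R(-1.05)|=0.0500 |R(-0.82)|=0.1800
Bisect:
  x_lo=-2.8567 |R|=1.8567  x_hi=-0.1955 |R|=0.8045
  mid=-1.52609 |R|=0.52609 →hi
  mid=-2.19137 |R|=1.19137 →lo
  mid=-1.85873 |R|=0.85873 →hi
  mid=-2.02505 |R|=1.02505 →lo
  mid=-1.94189 |R|=0.94189 →hi
  mid=-1.98347 |R|=0.98347 →hi
  mid=-2.00426 |R|=1.00426 →lo
  mid=-1.99387 |R|=0.99387 →hi
  mid=-1.99907 |R|=0.99907 →hi
  mid=-2.00166 |R|=1.00166 →lo
  ...
  [-2.00004,-1.99988] ⇒ x*=-2.0000
So |R|<1 on (-2.0000, 0).

(-2.0000, 0).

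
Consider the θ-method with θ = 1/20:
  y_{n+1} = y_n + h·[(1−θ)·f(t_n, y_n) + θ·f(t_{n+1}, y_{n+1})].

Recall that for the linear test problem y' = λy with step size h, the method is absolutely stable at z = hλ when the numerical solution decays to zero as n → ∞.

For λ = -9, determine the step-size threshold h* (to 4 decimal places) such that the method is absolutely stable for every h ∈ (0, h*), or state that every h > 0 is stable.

(-2.2222,0); λ=-9 ⇒ h* = (20/9)/9 = 0.2469.

With y'=λy (z=hλ):
  y_{n+1} = y_n + z·[19/20·y_n + 1/20·y_{n+1}] ⇒ (1 − 1/20z)y_{n+1} = (1 + 19/20z)y_n
  so R(z) = (1 + 19/20z)/(1 − 1/20z).

Need |R(x)|<1, x<0.
x=-0.43: |R|=0.5791
R=−1: 1+19/20x = −1+1/20x ⇒ -9/10x=2 ⇒ x=2/(-9/10)=-2.2222
Confirm numerically:
  x=-1.268: |R|=0.19240 <1
  x=-1.063: |R|=0.00935 <1
  x=-1.021: |R|=0.02859 <1
  x=-0.967: |R|=0.07760 <1
  x=-2.721: |R|=1.39514 >1
  x=-2.371: |R|=1.11971 >1
Interval (-2.2222, 0).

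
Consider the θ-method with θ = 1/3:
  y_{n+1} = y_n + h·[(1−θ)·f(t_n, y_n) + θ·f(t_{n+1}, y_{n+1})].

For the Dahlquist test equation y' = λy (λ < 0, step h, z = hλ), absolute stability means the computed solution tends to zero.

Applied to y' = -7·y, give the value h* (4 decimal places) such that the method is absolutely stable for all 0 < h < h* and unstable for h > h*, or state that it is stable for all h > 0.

On y'=λy, z=hλ:
  y_{n+1} = y_n + z·[2/3·y_n + 1/3·y_{n+1}] ⇒ (1 − 1/3z)y_{n+1} = (1 + 2/3z)y_n
  ⇒ R(z) = (1 + 2/3z)/(1 − 1/3z).

Solve |R(x)|<1 on ℝ⁻.
x=-1.5: |R|=0.0000
R=−1: 1+2/3x = −1+1/3x ⇒ -1/3x=2 ⇒ x=2/(-1/3)=-6.0000
Confirm numerically:
  x=-5.305: |R|=0.91632 <1
  x=-5.283: |R|=0.91344 <1
  x=-3.504: |R|=0.61624 <1
  x=-2.754: |R|=0.43587 <1
  x=-6.405: |R|=1.04306 >1
  x=-6.381: |R|=1.04061 >1
Interval (-6.0000, 0).

(-6.0000,0); λ=-7 ⇒ h* = (6)/7 = 0.8571.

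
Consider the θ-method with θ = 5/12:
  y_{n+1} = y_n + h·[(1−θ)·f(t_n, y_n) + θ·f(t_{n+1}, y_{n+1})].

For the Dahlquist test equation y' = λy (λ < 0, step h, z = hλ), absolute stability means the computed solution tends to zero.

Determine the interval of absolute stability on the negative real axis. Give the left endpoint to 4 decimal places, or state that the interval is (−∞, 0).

(-12.0000, 0).

Test eqn y'=λy, z=hλ:
  y_{n+1} = y_n + z·[7/12·y_n + 5/12·y_{n+1}] ⇒ (1 − 5/12z)y_{n+1} = (1 + 7/12z)y_n
  R(z) = (1 + 7/12z)/(1 − 5/12z).

Boundary: |R(x)|=1, x<0.
x=-0.63: |R|=0.5010
R=−1: 1+7/12x = −1+5/12x ⇒ -1/6x=2 ⇒ x=2/(-1/6)=-12.0000
Confirm numerically:
  x=-11.370: |R|=0.98170 <1
  x=-10.542: |R|=0.95494 <1
  x=-9.464: |R|=0.91450 <1
  x=-8.395: |R|=0.86642 <1
  x=-12.345: |R|=1.00936 >1
  x=-12.020: |R|=1.00055 >1
So |R|<1 on (-12.0000, 0).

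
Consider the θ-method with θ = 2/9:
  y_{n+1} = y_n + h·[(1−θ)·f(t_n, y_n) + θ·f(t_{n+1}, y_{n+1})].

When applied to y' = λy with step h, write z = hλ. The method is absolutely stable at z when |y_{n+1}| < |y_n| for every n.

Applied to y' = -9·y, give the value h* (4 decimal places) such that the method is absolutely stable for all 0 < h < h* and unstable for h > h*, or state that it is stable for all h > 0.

On y'=λy, z=hλ:
  y_{n+1} = y_n + z·[7/9·y_n + 2/9·y_{n+1}] ⇒ (1 − 2/9z)y_{n+1} = (1 + 7/9z)y_n
  ⇒ R(z) = (1 + 7/9z)/(1 − 2/9z).

Find x<0 with |R(x)|<1.
x=-0.86: |R|=0.2780
R=−1: 1+7/9x = −1+2/9x ⇒ -5/9x=2 ⇒ x=2/(-5/9)=-3.6000
Confirm numerically:
  x=-3.465: |R|=0.95763 <1
  x=-2.040: |R|=0.40367 <1
  x=-1.968: |R|=0.36920 <1
  x=-4.045: |R|=1.13019 >1
  x=-3.945: |R|=1.10213 >1
  x=-3.663: |R|=1.01929 >1
Interval (-3.6000, 0).

(-3.6000,0); λ=-9 ⇒ h* = (18/5)/9 = 0.4000.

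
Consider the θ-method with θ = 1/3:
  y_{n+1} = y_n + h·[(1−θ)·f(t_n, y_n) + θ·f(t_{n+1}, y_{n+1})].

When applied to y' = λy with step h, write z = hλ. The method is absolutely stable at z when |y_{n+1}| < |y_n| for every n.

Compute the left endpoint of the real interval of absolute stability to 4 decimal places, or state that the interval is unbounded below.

left endpoint -6.0000.

Set f=λy, z=hλ:
  y_{n+1} = y_n + z·[2/3·y_n + 1/3·y_{n+1}] ⇒ (1 − 1/3z)y_{n+1} = (1 + 2/3z)y_n
  R(z) = (1 + 2/3z)/(1 − 1/3z).

Need |R(x)|<1, x<0.
x=-0.46: |R|=0.6012
R=−1: 1+2/3x = −1+1/3x ⇒ -1/3x=2 ⇒ x=2/(-1/3)=-6.0000
Confirm numerically:
  x=-5.379: |R|=0.92589 <1
  x=-4.700: |R|=0.83117 <1
  x=-2.906: |R|=0.47613 <1
  x=-6.565: |R|=1.05907 >1
  x=-6.128: |R|=1.01402 >1
So |R|<1 on (-6.0000, 0).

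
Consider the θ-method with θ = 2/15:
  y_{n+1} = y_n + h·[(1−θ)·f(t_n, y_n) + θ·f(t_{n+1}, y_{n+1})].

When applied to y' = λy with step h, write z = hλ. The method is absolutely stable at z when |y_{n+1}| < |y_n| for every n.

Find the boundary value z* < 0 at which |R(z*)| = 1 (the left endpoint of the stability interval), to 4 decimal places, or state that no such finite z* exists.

left endpoint -2.7273.

With y'=λy (z=hλ):
  y_{n+1} = y_n + z·[13/15·y_n + 2/15·y_{n+1}] ⇒ (1 − 2/15z)y_{n+1} = (1 + 13/15z)y_n
  Hence R(z) = (1 + 13/15z)/(1 − 2/15z).

Solve |R(x)|<1 on ℝ⁻.
x=-1.75: |R|=0.4189
R=−1: 1+13/15x = −1+2/15x ⇒ -11/15x=2 ⇒ x=2/(-11/15)=-2.7273
Confirm numerically:
  x=-2.405: |R|=0.82105 <1
  x=-2.390: |R|=0.81244 <1
  x=-1.930: |R|=0.53499 <1
  x=-3.215: |R|=1.25035 >1
  x=-2.779: |R|=1.02768 >1
So |R|<1 on (-2.7273, 0).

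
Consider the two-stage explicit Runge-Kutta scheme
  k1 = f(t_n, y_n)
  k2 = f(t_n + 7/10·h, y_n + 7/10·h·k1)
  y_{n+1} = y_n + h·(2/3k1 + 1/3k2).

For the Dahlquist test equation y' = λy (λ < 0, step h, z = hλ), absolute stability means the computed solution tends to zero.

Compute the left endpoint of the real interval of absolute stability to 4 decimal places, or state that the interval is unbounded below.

left endpoint -4.2857.

With y'=λy (z=hλ):
  k1=λy_n ⇒ h·k1=z·y_n;  k2=λ(1+7/10z)y_n ⇒ h·k2=z(1+7/10z)y_n
  y_{n+1}/y_n = 1 + 2/3z + 1/3z(1+7/10z) = 1 + z + 7/30z²
  ⇒ R(z) = 1 + z + 7/30z².

Need |R(x)|<1, x<0.
x=-0.37: |R|=0.6619
R=1: x+7/30x²=0 ⇒ x=−30/7=-4.2857; min R=1−1/(4·7/30)=-0.0714>−1
Confirm numerically:
  x=-4.190: |R|=0.90642 <1
  x=-3.362: |R|=0.27538 <1
  x=-2.621: |R|=0.01808 <1
  x=-2.281: |R|=0.06698 <1
  x=-4.476: |R|=1.19873 >1
  x=-4.401: |R|=1.11839 >1
Stable set (-4.2857, 0).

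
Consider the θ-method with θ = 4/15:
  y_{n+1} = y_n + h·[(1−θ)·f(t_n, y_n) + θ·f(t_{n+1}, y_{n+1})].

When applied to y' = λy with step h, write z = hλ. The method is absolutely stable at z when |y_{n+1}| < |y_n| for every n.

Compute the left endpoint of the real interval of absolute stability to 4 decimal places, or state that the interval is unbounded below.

With y'=λy (z=hλ):
  y_{n+1} = y_n + z·[11/15·y_n + 4/15·y_{n+1}] ⇒ (1 − 4/15z)y_{n+1} = (1 + 11/15z)y_n
  so R(z) = (1 + 11/15z)/(1 − 4/15z).

Find x<0 with |R(x)|<1.
x=-1.53: |R|=0.0866
R=−1: 1+11/15x = −1+4/15x ⇒ -7/15x=2 ⇒ x=2/(-7/15)=-4.2857
Confirm numerically:
  x=-3.050: |R|=0.68199 <1
  x=-2.245: |R|=0.40430 <1
  x=-2.229: |R|=0.39802 <1
  x=-4.827: |R|=1.11044 >1
  x=-4.583: |R|=1.06243 >1
So |R|<1 on (-4.2857, 0).

z* = -4.2857.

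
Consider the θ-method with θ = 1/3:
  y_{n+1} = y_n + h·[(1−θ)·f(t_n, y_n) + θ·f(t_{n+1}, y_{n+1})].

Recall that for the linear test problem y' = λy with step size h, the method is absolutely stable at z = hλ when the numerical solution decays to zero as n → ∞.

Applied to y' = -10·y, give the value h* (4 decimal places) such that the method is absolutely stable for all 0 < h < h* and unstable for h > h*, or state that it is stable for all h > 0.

(-6.0000,0); λ=-10 ⇒ h* = (6)/10 = 0.6000.

With y'=λy (z=hλ):
  y_{n+1} = y_n + z·[2/3·y_n + 1/3·y_{n+1}] ⇒ (1 − 1/3z)y_{n+1} = (1 + 2/3z)y_n
  ⇒ R(z) = (1 + 2/3z)/(1 − 1/3z).

Find x<0 with |R(x)|<1.
x=-0.85: |R|=0.3377
R=−1: 1+2/3x = −1+1/3x ⇒ -1/3x=2 ⇒ x=2/(-1/3)=-6.0000
Confirm numerically:
  x=-5.191: |R|=0.90123 <1
  x=-3.849: |R|=0.68594 <1
  x=-3.086: |R|=0.52120 <1
  x=-6.475: |R|=1.05013 >1
  x=-6.263: |R|=1.02839 >1
  x=-6.035: |R|=1.00387 >1
Stable set (-6.0000, 0).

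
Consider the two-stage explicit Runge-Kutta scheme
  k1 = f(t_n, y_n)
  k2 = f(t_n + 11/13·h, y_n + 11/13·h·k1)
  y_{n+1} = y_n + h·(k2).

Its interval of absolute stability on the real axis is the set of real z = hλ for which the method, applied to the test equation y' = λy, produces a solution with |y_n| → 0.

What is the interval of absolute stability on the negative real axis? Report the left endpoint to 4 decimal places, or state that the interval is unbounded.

(-1.1818, 0).

With y'=λy (z=hλ):
  k1=λy_n ⇒ h·k1=z·y_n;  k2=λ(1+11/13z)y_n ⇒ h·k2=z(1+11/13z)y_n
  y_{n+1}/y_n = 1 + z(1+11/13z) = 1 + z + 11/13z²
  ⇒ R(z) = 1 + z + 11/13z².

Find x<0 with |R(x)|<1.
x=-0.7: |R|=0.7146
R=1: x+11/13x²=0 ⇒ x=−13/11=-1.1818; min R=1−1/(4·11/13)=0.7045>−1
Confirm numerically:
  x=-1.125: |R|=0.94591 <1
  x=-0.886: |R|=0.77823 <1
  x=-0.722: |R|=0.71909 <1
  x=-0.523: |R|=0.70845 <1
  x=-1.644: |R|=1.64293 >1
  x=-1.626: |R|=1.61113 >1
Stable set (-1.1818, 0).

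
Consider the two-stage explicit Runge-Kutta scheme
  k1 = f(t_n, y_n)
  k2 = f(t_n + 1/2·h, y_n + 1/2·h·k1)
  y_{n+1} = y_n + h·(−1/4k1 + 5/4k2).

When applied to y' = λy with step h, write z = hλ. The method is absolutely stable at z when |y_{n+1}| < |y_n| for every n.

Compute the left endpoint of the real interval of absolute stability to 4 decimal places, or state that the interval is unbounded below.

z* = -1.6000.

Set f=λy, z=hλ:
  k1=λy_n ⇒ h·k1=z·y_n;  k2=λ(1+1/2z)y_n ⇒ h·k2=z(1+1/2z)y_n
  y_{n+1}/y_n = 1 − 1/4z + 5/4z(1+1/2z) = 1 + z + 5/8z²
  R(z) = 1 + z + 5/8z².

Need |R(x)|<1, x<0.
x=-1.47: |R|=0.8806
R=1: x+5/8x²=0 ⇒ x=−8/5=-1.6000; min R=1−1/(4·5/8)=0.6000>−1
Confirm numerically:
  x=-1.235: |R|=0.71827 <1
  x=-0.902: |R|=0.60650 <1
  x=-0.899: |R|=0.60613 <1
  x=-0.879: |R|=0.60390 <1
  x=-2.081: |R|=1.62560 >1
  x=-1.923: |R|=1.38821 >1
So |R|<1 on (-1.6000, 0).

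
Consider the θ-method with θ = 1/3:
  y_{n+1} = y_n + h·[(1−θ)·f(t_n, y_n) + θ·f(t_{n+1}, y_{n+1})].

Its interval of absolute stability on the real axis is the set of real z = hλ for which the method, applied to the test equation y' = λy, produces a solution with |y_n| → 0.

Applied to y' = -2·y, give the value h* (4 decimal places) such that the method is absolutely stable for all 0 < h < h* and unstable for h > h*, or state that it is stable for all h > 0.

(-6.0000,0); λ=-2 ⇒ h* = (6)/2 = 3.0000.

Set f=λy, z=hλ:
  y_{n+1} = y_n + z·[2/3·y_n + 1/3·y_{n+1}] ⇒ (1 − 1/3z)y_{n+1} = (1 + 2/3z)y_n
  so R(z) = (1 + 2/3z)/(1 − 1/3z).

Need |R(x)|<1, x<0.
x=-1.02: |R|=0.2388
R=−1: 1+2/3x = −1+1/3x ⇒ -1/3x=2 ⇒ x=2/(-1/3)=-6.0000
Confirm numerically:
  x=-5.923: |R|=0.99137 <1
  x=-3.920: |R|=0.69942 <1
  x=-3.006: |R|=0.50150 <1
  x=-6.462: |R|=1.04883 >1
  x=-6.263: |R|=1.02839 >1
Interval (-6.0000, 0).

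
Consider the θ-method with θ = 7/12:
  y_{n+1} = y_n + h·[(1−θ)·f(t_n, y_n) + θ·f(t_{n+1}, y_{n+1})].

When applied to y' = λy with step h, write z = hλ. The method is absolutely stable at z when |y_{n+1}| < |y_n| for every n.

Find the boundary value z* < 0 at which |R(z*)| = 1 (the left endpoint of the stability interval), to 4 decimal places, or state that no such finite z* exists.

unbounded; (−∞, 0).

Test eqn y'=λy, z=hλ:
  y_{n+1} = y_n + z·[5/12·y_n + 7/12·y_{n+1}] ⇒ (1 − 7/12z)y_{n+1} = (1 + 5/12z)y_n
  so R(z) = (1 + 5/12z)/(1 − 7/12z).

Need |R(x)|<1, x<0.
x=-1.23: |R|=0.2838
x=-2: |R|=0.0769
x=-10: |R|=0.4634
x=-100: |R|=0.6854
θ=7/12≥1/2 ⇒ |1+5/12x|<|1−7/12x| ∀x<0 ⇒ interval (−∞,0).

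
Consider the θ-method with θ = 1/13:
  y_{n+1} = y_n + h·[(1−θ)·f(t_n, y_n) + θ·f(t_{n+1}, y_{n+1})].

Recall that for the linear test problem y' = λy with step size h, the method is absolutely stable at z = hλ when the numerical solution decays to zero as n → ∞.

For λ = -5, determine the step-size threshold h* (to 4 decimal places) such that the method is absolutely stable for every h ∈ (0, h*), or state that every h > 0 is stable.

Set f=λy, z=hλ:
  y_{n+1} = y_n + z·[12/13·y_n + 1/13·y_{n+1}] ⇒ (1 − 1/13z)y_{n+1} = (1 + 12/13z)y_n
  ⇒ R(z) = (1 + 12/13z)/(1 − 1/13z).

Need |R(x)|<1, x<0.
x=-0.94: |R|=0.1234
R=−1: 1+12/13x = −1+1/13x ⇒ -11/13x=2 ⇒ x=2/(-11/13)=-2.3636
Confirm numerically:
  x=-1.955: |R|=0.69943 <1
  x=-1.659: |R|=0.47125 <1
  x=-1.431: |R|=0.28910 <1
  x=-0.992: |R|=0.07833 <1
  x=-2.726: |R|=1.25347 >1
  x=-2.673: |R|=1.21712 >1
  x=-2.436: |R|=1.05157 >1
So |R|<1 on (-2.3636, 0).

(-2.3636,0); λ=-5 ⇒ h* = (26/11)/5 = 0.4727.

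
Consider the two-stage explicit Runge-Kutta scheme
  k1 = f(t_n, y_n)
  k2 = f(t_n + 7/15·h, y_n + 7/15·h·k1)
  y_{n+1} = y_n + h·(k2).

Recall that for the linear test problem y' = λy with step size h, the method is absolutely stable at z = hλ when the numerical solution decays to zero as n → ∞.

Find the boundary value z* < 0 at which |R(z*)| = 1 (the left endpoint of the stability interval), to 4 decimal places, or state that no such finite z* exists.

Set f=λy, z=hλ:
  k1=λy_n ⇒ h·k1=z·y_n;  k2=λ(1+7/15z)y_n ⇒ h·k2=z(1+7/15z)y_n
  y_{n+1}/y_n = 1 + z(1+7/15z) = 1 + z + 7/15z²
  ⇒ R(z) = 1 + z + 7/15z².

Solve |R(x)|<1 on ℝ⁻.
x=-1.4: |R|=0.5147
R=1: x+7/15x²=0 ⇒ x=−15/7=-2.1429; min R=1−1/(4·7/15)=0.4643>−1
Confirm numerically:
  x=-1.567: |R|=0.57889 <1
  x=-1.411: |R|=0.51810 <1
  x=-1.340: |R|=0.49795 <1
  x=-2.688: |R|=1.68383 >1
  x=-2.436: |R|=1.33324 >1
  x=-2.395: |R|=1.28181 >1
So |R|<1 on (-2.1429, 0).

left endpoint -2.1429.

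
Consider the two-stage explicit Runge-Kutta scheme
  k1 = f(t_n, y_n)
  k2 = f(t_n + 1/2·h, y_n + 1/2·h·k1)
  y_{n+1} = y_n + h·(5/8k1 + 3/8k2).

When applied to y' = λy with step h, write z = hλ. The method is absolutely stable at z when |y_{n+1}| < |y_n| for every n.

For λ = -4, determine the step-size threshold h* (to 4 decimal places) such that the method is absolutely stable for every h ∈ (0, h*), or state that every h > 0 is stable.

(-5.3333,0); λ=-4 ⇒ h* = (16/3)/4 = 1.3333.

On y'=λy, z=hλ:
  k1=λy_n ⇒ h·k1=z·y_n;  k2=λ(1+1/2z)y_n ⇒ h·k2=z(1+1/2z)y_n
  y_{n+1}/y_n = 1 + 5/8z + 3/8z(1+1/2z) = 1 + z + 3/16z²
  Hence R(z) = 1 + z + 3/16z².

Need |R(x)|<1, x<0.
x=-1.53: |R|=0.0911
R=1: x+3/16x²=0 ⇒ x=−16/3=-5.3333; min R=1−1/(4·3/16)=-0.3333>−1
Confirm numerically:
  x=-4.862: |R|=0.57032 <1
  x=-3.295: |R|=0.25931 <1
  x=-2.197: |R|=0.29197 <1
  x=-5.602: |R|=1.28220 >1
  x=-5.565: |R|=1.24173 >1
Stable set (-5.3333, 0).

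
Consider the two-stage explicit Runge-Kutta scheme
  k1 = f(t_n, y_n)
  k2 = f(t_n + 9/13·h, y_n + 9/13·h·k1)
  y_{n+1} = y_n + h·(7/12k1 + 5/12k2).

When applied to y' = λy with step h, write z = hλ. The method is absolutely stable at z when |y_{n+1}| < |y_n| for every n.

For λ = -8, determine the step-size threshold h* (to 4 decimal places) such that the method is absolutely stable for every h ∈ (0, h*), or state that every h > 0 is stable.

(-3.4667,0); λ=-8 ⇒ h* = (52/15)/8 = 0.4333.

Test eqn y'=λy, z=hλ:
  k1=λy_n ⇒ h·k1=z·y_n;  k2=λ(1+9/13z)y_n ⇒ h·k2=z(1+9/13z)y_n
  y_{n+1}/y_n = 1 + 7/12z + 5/12z(1+9/13z) = 1 + z + 15/52z²
  so R(z) = 1 + z + 15/52z².

Need |R(x)|<1, x<0.
x=-1.01: |R|=0.2843
R=1: x+15/52x²=0 ⇒ x=−52/15=-3.4667; min R=1−1/(4·15/52)=0.1333>−1
Confirm numerically:
  x=-3.434: |R|=0.96764 <1
  x=-2.512: |R|=0.30823 <1
  x=-1.574: |R|=0.14066 <1
  x=-4.055: |R|=1.68818 >1
  x=-3.870: |R|=1.45026 >1
  x=-3.834: |R|=1.40626 >1
Interval (-3.4667, 0).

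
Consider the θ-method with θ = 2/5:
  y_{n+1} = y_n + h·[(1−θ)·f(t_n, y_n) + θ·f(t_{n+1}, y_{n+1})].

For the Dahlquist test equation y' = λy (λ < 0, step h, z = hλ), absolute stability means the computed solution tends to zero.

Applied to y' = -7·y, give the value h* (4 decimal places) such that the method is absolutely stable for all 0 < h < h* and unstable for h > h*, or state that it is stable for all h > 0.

(-10.0000,0); λ=-7 ⇒ h* = (10)/7 = 1.4286.

Set f=λy, z=hλ:
  y_{n+1} = y_n + z·[3/5·y_n + 2/5·y_{n+1}] ⇒ (1 − 2/5z)y_{n+1} = (1 + 3/5z)y_n
  R(z) = (1 + 3/5z)/(1 − 2/5z).

Boundary: |R(x)|=1, x<0.
x=-1.38: |R|=0.1108
R=−1: 1+3/5x = −1+2/5x ⇒ -1/5x=2 ⇒ x=2/(-1/5)=-10.0000
Confirm numerically:
  x=-7.467: |R|=0.87293 <1
  x=-4.660: |R|=0.62709 <1
  x=-4.623: |R|=0.62256 <1
  x=-10.544: |R|=1.02085 >1
  x=-10.154: |R|=1.00609 >1
Interval (-10.0000, 0).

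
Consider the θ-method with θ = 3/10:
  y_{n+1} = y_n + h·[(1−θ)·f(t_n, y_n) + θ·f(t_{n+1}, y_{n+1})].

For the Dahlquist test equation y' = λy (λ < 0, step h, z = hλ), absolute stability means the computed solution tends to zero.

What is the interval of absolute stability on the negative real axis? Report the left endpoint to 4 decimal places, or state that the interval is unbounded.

z∈(-5.0000,0).

On y'=λy, z=hλ:
  y_{n+1} = y_n + z·[7/10·y_n + 3/10·y_{n+1}] ⇒ (1 − 3/10z)y_{n+1} = (1 + 7/10z)y_n
  so R(z) = (1 + 7/10z)/(1 − 3/10z).

Solve |R(x)|<1 on ℝ⁻.
x=-1.3: |R|=0.0647
R=−1: 1+7/10x = −1+3/10x ⇒ -2/5x=2 ⇒ x=2/(-2/5)=-5.0000
Confirm numerically:
  x=-4.653: |R|=0.94207 <1
  x=-4.184: |R|=0.85527 <1
  x=-2.697: |R|=0.49080 <1
  x=-2.642: |R|=0.47384 <1
  x=-5.453: |R|=1.06874 >1
  x=-5.439: |R|=1.06672 >1
  x=-5.266: |R|=1.04124 >1
Stable set (-5.0000, 0).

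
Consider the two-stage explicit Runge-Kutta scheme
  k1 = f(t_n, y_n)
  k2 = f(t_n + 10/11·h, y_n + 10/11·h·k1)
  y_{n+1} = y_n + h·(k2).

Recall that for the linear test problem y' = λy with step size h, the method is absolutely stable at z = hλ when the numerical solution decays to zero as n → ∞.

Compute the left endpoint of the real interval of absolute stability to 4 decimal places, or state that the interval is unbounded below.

left endpoint -1.1000.

Test eqn y'=λy, z=hλ:
  k1=λy_n ⇒ h·k1=z·y_n;  k2=λ(1+10/11z)y_n ⇒ h·k2=z(1+10/11z)y_n
  y_{n+1}/y_n = 1 + z(1+10/11z) = 1 + z + 10/11z²
  Hence R(z) = 1 + z + 10/11z².

Find x<0 with |R(x)|<1.
x=-0.64: |R|=0.7324
R=1: x+10/11x²=0 ⇒ x=−11/10=-1.1000; min R=1−1/(4·10/11)=0.7250>−1
Confirm numerically:
  x=-0.731: |R|=0.75478 <1
  x=-0.619: |R|=0.72933 <1
  x=-0.571: |R|=0.72540 <1
  x=-0.513: |R|=0.72624 <1
  x=-1.580: |R|=1.68945 >1
  x=-1.383: |R|=1.35581 >1
  x=-1.139: |R|=1.04038 >1
Stable set (-1.1000, 0).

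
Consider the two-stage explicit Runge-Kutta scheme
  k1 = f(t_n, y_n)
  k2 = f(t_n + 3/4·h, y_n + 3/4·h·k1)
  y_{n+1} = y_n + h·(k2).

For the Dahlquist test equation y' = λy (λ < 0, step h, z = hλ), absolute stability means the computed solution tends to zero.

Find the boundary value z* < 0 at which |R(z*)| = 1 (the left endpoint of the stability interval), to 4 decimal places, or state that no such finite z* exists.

z* = -1.3333.

Test eqn y'=λy, z=hλ:
  k1=λy_n ⇒ h·k1=z·y_n;  k2=λ(1+3/4z)y_n ⇒ h·k2=z(1+3/4z)y_n
  y_{n+1}/y_n = 1 + z(1+3/4z) = 1 + z + 3/4z²
  R(z) = 1 + z + 3/4z².

Boundary: |R(x)|=1, x<0.
x=-1.13: |R|=0.8277
R=1: x+3/4x²=0 ⇒ x=−4/3=-1.3333; min R=1−1/(4·3/4)=0.6667>−1
Confirm numerically:
  x=-1.291: |R|=0.95901 <1
  x=-1.062: |R|=0.78388 <1
  x=-1.034: |R|=0.76787 <1
  x=-1.534: |R|=1.23087 >1
  x=-1.474: |R|=1.15551 >1
Interval (-1.3333, 0).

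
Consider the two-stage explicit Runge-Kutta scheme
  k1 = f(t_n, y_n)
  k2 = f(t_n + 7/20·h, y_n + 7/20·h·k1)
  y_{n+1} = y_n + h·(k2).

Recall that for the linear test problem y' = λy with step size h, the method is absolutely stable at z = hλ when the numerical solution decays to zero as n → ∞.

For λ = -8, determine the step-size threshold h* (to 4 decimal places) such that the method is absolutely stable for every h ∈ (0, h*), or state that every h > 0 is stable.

(-2.8571,0); λ=-8 ⇒ h* = (20/7)/8 = 0.3571.

With y'=λy (z=hλ):
  k1=λy_n ⇒ h·k1=z·y_n;  k2=λ(1+7/20z)y_n ⇒ h·k2=z(1+7/20z)y_n
  y_{n+1}/y_n = 1 + z(1+7/20z) = 1 + z + 7/20z²
  so R(z) = 1 + z + 7/20z².

Need |R(x)|<1, x<0.
x=-1.24: |R|=0.2982
R=1: x+7/20x²=0 ⇒ x=−20/7=-2.8571; min R=1−1/(4·7/20)=0.2857>−1
Confirm numerically:
  x=-1.616: |R|=0.29801 <1
  x=-1.460: |R|=0.28606 <1
  x=-1.303: |R|=0.29123 <1
  x=-3.449: |R|=1.71446 >1
  x=-3.259: |R|=1.45838 >1
  x=-3.253: |R|=1.45070 >1
So |R|<1 on (-2.8571, 0).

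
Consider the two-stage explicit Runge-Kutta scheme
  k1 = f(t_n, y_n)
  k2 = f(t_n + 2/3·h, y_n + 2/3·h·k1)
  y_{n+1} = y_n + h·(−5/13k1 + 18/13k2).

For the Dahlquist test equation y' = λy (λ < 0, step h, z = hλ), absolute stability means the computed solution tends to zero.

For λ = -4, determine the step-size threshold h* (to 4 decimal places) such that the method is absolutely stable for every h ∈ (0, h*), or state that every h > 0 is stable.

(-1.0833,0); λ=-4 ⇒ h* = (13/12)/4 = 0.2708.

On y'=λy, z=hλ:
  k1=λy_n ⇒ h·k1=z·y_n;  k2=λ(1+2/3z)y_n ⇒ h·k2=z(1+2/3z)y_n
  y_{n+1}/y_n = 1 − 5/13z + 18/13z(1+2/3z) = 1 + z + 12/13z²
  so R(z) = 1 + z + 12/13z².

Need |R(x)|<1, x<0.
x=-0.32: |R|=0.7745
R=1: x+12/13x²=0 ⇒ x=−13/12=-1.0833; min R=1−1/(4·12/13)=0.7292>−1
Confirm numerically:
  x=-0.918: |R|=0.85990 <1
  x=-0.910: |R|=0.85440 <1
  x=-0.833: |R|=0.80751 <1
  x=-0.622: |R|=0.73512 <1
  x=-1.523: |R|=1.61810 >1
  x=-1.360: |R|=1.34732 >1
Stable set (-1.0833, 0).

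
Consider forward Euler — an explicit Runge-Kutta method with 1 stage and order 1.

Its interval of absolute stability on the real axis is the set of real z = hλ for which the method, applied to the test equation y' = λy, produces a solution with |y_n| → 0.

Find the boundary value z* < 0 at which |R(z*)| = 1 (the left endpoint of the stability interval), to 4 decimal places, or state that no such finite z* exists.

left endpoint -2.0000.

Test eqn y'=λy, z=hλ:
  order 1, 1-stage ⇒ R(z)=1+z
  (e.g. R(-0.78)=0.22000, |R|=0.22000)

Need |R(x)|<1, x<0.
x=-0.78: |R|=0.2200
|R(-2.05)|=1.0500 |R(-1.85)|=0.8500 |R(-1.27)|=0.2700
Bisect:
  x_lo=-2.5462 |R|=1.5462  x_hi=-0.2728 |R|=0.7272
  mid=-1.40954 |R|=0.40954 →hi
  mid=-1.97789 |R|=0.97789 →hi
  mid=-2.26206 |R|=1.26206 →lo
  mid=-2.11997 |R|=1.11997 →lo
  mid=-2.04893 |R|=1.04893 →lo
  mid=-2.01341 |R|=1.01341 →lo
  mid=-1.99565 |R|=0.99565 →hi
  ...
  [-2.00009,-1.99995] ⇒ x*=-2.0000
Interval (-2.0000, 0).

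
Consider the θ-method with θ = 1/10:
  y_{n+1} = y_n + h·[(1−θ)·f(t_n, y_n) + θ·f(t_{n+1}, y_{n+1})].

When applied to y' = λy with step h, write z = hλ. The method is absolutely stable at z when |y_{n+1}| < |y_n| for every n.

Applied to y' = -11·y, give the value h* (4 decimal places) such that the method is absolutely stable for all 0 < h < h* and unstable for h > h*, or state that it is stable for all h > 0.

Test eqn y'=λy, z=hλ:
  y_{n+1} = y_n + z·[9/10·y_n + 1/10·y_{n+1}] ⇒ (1 − 1/10z)y_{n+1} = (1 + 9/10z)y_n
  so R(z) = (1 + 9/10z)/(1 − 1/10z).

Solve |R(x)|<1 on ℝ⁻.
x=-0.74: |R|=0.3110
R=−1: 1+9/10x = −1+1/10x ⇒ -4/5x=2 ⇒ x=2/(-4/5)=-2.5000
Confirm numerically:
  x=-2.155: |R|=0.77293 <1
  x=-1.913: |R|=0.60581 <1
  x=-1.782: |R|=0.51248 <1
  x=-1.553: |R|=0.34424 <1
  x=-2.826: |R|=1.20334 >1
  x=-2.724: |R|=1.14084 >1
Interval (-2.5000, 0).

(-2.5000,0); λ=-11 ⇒ h* = (5/2)/11 = 0.2273.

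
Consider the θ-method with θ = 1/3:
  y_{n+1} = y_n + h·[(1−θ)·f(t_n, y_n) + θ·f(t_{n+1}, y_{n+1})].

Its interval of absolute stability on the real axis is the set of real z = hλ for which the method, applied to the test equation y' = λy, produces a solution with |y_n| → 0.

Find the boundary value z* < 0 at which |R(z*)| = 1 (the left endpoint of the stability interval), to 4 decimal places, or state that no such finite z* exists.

z* = -6.0000.

Set f=λy, z=hλ:
  y_{n+1} = y_n + z·[2/3·y_n + 1/3·y_{n+1}] ⇒ (1 − 1/3z)y_{n+1} = (1 + 2/3z)y_n
  ⇒ R(z) = (1 + 2/3z)/(1 − 1/3z).

Need |R(x)|<1, x<0.
x=-0.32: |R|=0.7108
R=−1: 1+2/3x = −1+1/3x ⇒ -1/3x=2 ⇒ x=2/(-1/3)=-6.0000
Confirm numerically:
  x=-5.081: |R|=0.88628 <1
  x=-3.608: |R|=0.63801 <1
  x=-3.415: |R|=0.59704 <1
  x=-3.050: |R|=0.51240 <1
  x=-6.582: |R|=1.06074 >1
  x=-6.025: |R|=1.00277 >1
Stable set (-6.0000, 0).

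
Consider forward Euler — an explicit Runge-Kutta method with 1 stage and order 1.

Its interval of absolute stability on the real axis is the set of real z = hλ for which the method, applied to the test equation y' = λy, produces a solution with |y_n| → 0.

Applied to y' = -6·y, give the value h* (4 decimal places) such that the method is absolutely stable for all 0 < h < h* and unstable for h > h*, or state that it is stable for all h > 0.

Test eqn y'=λy, z=hλ:
  order 1, 1-stage ⇒ R(z)=1+z
  (e.g. R(-1.46)=-0.46000, |R|=0.46000)

Find x<0 with |R(x)|<1.
x=-1.46: |R|=0.4600
|R(-1.61)|=0.6100 |R(-1.47)|=0.4700 |R(-0.75)|=0.2500
Bisect:
  x_lo=-2.7906 |R|=1.7906  x_hi=-0.2687 |R|=0.7313
  mid=-1.52963 |R|=0.52963 →hi
  mid=-2.16012 |R|=1.16012 →lo
  mid=-1.84488 |R|=0.84488 →hi
  mid=-2.00250 |R|=1.00250 →lo
  mid=-1.92369 |R|=0.92369 →hi
  mid=-1.96309 |R|=0.96309 →hi
  mid=-1.98280 |R|=0.98280 →hi
  mid=-1.99265 |R|=0.99265 →hi
  mid=-1.99757 |R|=0.99757 →hi
  mid=-2.00004 |R|=1.00004 →lo
  ...
  [-2.00004,-1.99988] ⇒ x*=-2.0000
So |R|<1 on (-2.0000, 0).

(-2.0000,0); λ=-6 ⇒ h* = 0.3333.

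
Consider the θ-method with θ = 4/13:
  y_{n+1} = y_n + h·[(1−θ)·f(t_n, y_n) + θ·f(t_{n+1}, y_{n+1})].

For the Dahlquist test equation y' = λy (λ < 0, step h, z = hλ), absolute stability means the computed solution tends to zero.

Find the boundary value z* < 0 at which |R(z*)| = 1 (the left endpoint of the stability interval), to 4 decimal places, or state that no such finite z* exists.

With y'=λy (z=hλ):
  y_{n+1} = y_n + z·[9/13·y_n + 4/13·y_{n+1}] ⇒ (1 − 4/13z)y_{n+1} = (1 + 9/13z)y_n
  Hence R(z) = (1 + 9/13z)/(1 − 4/13z).

Solve |R(x)|<1 on ℝ⁻.
x=-1.28: |R|=0.0817
R=−1: 1+9/13x = −1+4/13x ⇒ -5/13x=2 ⇒ x=2/(-5/13)=-5.2000
Confirm numerically:
  x=-5.029: |R|=0.97418 <1
  x=-4.295: |R|=0.85007 <1
  x=-3.285: |R|=0.63370 <1
  x=-2.684: |R|=0.47000 <1
  x=-5.777: |R|=1.07990 >1
  x=-5.738: |R|=1.07482 >1
  x=-5.398: |R|=1.02862 >1
Interval (-5.2000, 0).

left endpoint -5.2000.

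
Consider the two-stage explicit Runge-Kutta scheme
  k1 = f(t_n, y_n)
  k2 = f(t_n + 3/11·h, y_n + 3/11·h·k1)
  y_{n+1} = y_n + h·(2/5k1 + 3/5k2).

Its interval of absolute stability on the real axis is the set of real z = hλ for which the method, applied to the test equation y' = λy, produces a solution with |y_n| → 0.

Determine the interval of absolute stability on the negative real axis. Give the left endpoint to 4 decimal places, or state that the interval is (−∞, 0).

(-6.1111, 0).

On y'=λy, z=hλ:
  k1=λy_n ⇒ h·k1=z·y_n;  k2=λ(1+3/11z)y_n ⇒ h·k2=z(1+3/11z)y_n
  y_{n+1}/y_n = 1 + 2/5z + 3/5z(1+3/11z) = 1 + z + 9/55z²
  R(z) = 1 + z + 9/55z².

Boundary: |R(x)|=1, x<0.
x=-0.51: |R|=0.5326
R=1: x+9/55x²=0 ⇒ x=−55/9=-6.1111; min R=1−1/(4·9/55)=-0.5278>−1
Confirm numerically:
  x=-5.851: |R|=0.75096 <1
  x=-4.524: |R|=0.17492 <1
  x=-4.313: |R|=0.26904 <1
  x=-6.511: |R|=1.42606 >1
  x=-6.214: |R|=1.10462 >1
So |R|<1 on (-6.1111, 0).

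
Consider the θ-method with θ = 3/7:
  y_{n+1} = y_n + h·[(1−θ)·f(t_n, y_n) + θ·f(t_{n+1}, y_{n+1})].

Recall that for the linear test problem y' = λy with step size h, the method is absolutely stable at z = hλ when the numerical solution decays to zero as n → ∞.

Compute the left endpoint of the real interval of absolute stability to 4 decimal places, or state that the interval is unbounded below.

With y'=λy (z=hλ):
  y_{n+1} = y_n + z·[4/7·y_n + 3/7·y_{n+1}] ⇒ (1 − 3/7z)y_{n+1} = (1 + 4/7z)y_n
  Hence R(z) = (1 + 4/7z)/(1 − 3/7z).

Solve |R(x)|<1 on ℝ⁻.
x=-0.5: |R|=0.5882
R=−1: 1+4/7x = −1+3/7x ⇒ -1/7x=2 ⇒ x=2/(-1/7)=-14.0000
Confirm numerically:
  x=-11.963: |R|=0.95251 <1
  x=-11.874: |R|=0.95012 <1
  x=-11.290: |R|=0.93369 <1
  x=-14.490: |R|=1.00971 >1
  x=-14.151: |R|=1.00305 >1
Stable set (-14.0000, 0).

left endpoint -14.0000.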